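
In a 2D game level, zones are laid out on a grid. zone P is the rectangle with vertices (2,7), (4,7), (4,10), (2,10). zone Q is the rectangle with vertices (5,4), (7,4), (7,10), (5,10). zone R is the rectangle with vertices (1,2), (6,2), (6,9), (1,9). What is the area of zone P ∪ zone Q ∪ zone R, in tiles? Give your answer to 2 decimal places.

44.00

By inclusion–exclusion:
Individual areas: |zone P| = 6, |zone Q| = 12, |zone R| = 35.
|zone P∩zone Q| = 0 (no overlap).
|zone P∩zone R|: x∈[2,4], y∈[7,9] → 2·2 = 4.
|zone Q∩zone R|: x∈[5,6], y∈[4,9] → 1·5 = 5.
|zone P∩zone Q∩zone R| = 0.
|zone P ∪ zone Q ∪ zone R| = 53 − 9 + 0 = 44.00.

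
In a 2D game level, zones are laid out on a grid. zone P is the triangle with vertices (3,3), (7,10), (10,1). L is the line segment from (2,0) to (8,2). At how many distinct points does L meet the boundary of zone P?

The segment meets the boundary at (7.308,1.769).

1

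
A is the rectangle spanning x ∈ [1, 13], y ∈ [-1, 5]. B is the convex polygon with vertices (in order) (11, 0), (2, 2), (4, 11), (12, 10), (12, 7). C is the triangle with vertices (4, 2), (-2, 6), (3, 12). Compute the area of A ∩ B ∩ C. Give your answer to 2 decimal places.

3.39

The intersection is the polygon with vertices (2.667,5), (3.7,5), (4,2), (2.258,3.161).
By the shoelace formula its area is 3.39.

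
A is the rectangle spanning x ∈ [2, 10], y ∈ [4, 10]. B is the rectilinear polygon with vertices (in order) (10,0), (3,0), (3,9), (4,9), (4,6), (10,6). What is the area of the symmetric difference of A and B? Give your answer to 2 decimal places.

|A| = 48, |B| = 45, |A∩B| = 17.
|A △ B| = |A| + |B| − 2·|A∩B| = 48 + 45 − 34 = 59.00.

59.00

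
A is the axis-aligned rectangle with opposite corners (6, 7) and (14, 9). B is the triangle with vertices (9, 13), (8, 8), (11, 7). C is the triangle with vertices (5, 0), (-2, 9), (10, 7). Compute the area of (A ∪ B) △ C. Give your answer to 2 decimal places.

64.60

|A ∪ B| = 20.2667.
|(A ∪ B) ∩ C| = 1.3333.
|(A ∪ B) △ C| = 20.2667 + 47 − 2.6667 = 64.60.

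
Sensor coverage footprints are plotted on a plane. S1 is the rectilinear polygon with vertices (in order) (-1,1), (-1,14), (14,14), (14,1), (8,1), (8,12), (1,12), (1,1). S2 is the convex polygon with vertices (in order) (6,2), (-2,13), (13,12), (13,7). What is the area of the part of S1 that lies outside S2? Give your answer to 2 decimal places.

74.04

|S1| = 118, |S1∩S2| = 43.9619.
|S1 ∖ S2| = |S1| − |S1∩S2| = 118 − 43.9619 = 74.04.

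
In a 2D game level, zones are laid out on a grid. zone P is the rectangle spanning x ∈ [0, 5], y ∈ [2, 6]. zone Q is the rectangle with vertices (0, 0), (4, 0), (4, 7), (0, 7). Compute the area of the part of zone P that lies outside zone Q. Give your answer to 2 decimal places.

|zone P∩zone Q|: x∈[0,4], y∈[2,6] → 4·4 = 16.
|zone P| = 20.
|zone P ∖ zone Q| = |zone P| − |zone P∩zone Q| = 20 − 16 = 4.00.

4.00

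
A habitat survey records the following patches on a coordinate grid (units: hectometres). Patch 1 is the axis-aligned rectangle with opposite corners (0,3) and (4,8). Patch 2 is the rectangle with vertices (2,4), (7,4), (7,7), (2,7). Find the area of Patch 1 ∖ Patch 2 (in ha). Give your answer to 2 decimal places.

|Patch 1∩Patch 2|: x∈[2,4], y∈[4,7] → 2·3 = 6.
|Patch 1| = 20.
|Patch 1 ∖ Patch 2| = |Patch 1| − |Patch 1∩Patch 2| = 20 − 6 = 14.00.

14.00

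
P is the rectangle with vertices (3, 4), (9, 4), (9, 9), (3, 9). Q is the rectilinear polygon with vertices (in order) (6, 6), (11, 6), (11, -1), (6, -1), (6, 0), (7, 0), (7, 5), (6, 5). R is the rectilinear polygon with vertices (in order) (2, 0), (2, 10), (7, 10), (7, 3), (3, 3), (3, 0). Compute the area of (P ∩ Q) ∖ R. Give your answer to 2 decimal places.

4.00

|P ∩ Q| = 5.
|(P ∩ Q) ∩ R| = 1.
|(P ∩ Q) ∖ R| = 5 − 1 = 4.00.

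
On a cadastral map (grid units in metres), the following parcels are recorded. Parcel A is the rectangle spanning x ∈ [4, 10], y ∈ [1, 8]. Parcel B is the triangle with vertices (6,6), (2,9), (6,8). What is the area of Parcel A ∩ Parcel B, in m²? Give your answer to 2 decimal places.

The intersection is the polygon with vertices (4,8), (6,8), (6,6), (4,7.5).
By the shoelace formula its area is 2.50.

2.50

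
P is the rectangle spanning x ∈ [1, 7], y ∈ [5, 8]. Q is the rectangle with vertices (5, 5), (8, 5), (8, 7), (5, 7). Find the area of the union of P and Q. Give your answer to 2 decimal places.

By inclusion–exclusion:
Individual areas: |P| = 18, |Q| = 6.
|P∩Q|: x∈[5,7], y∈[5,7] → 2·2 = 4.
|P ∪ Q| = 24 − 4 = 20.00.

20.00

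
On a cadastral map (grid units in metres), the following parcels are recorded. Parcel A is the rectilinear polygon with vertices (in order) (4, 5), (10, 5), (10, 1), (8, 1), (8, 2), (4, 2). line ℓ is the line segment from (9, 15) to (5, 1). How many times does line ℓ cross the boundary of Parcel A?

The segment meets the boundary at (5.286,2), (6.143,5).

2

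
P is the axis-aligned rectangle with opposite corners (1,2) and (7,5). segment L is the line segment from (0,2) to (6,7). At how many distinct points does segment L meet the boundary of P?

2

The segment meets the boundary at (3.6,5), (1,2.833).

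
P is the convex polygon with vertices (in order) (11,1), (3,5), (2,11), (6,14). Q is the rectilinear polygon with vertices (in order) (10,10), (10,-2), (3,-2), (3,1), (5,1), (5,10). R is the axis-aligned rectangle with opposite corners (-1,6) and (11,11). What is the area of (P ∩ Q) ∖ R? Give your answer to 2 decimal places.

|P ∩ Q| = 28.3731.
|(P ∩ Q) ∩ R| = 13.2308.
|(P ∩ Q) ∖ R| = 28.3731 − 13.2308 = 15.14.

15.14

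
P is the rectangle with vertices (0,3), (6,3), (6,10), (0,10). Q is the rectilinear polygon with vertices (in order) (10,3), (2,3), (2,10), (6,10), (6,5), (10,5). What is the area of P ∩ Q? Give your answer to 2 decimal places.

28.00

The intersection is the polygon with vertices (6,3), (2,3), (2,10), (6,10), (6,5).
By the shoelace formula its area is 28.00.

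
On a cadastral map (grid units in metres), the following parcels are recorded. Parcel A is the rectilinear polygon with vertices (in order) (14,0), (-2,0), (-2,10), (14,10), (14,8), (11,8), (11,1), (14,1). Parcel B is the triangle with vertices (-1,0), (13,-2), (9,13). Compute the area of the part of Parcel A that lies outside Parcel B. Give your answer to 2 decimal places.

|Parcel A| = 139, |Parcel A∩Parcel B| = 80.1718.
|Parcel A ∖ Parcel B| = |Parcel A| − |Parcel A∩Parcel B| = 139 − 80.1718 = 58.83.

58.83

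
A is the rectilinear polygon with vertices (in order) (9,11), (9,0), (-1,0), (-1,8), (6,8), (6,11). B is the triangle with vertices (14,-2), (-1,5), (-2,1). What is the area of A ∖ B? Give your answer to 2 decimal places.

64.09

|A| = 89, |A∩B| = 24.9062.
|A ∖ B| = |A| − |A∩B| = 89 − 24.9062 = 64.09.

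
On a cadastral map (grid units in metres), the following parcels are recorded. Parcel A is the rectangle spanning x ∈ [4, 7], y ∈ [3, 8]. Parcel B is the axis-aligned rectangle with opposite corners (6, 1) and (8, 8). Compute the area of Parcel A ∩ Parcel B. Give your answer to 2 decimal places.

5.00

|Parcel A∩Parcel B|: x∈[6,7], y∈[3,8] → 1·5 = 5.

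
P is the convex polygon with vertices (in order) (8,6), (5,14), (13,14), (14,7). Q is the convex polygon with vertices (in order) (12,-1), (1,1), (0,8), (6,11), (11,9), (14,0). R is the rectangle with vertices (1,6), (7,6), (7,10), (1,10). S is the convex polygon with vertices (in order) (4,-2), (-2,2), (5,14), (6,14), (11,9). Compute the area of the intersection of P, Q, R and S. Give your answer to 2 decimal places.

0.33

The intersection is the polygon with vertices (7,10), (7,8.667), (6.5,10).
By the shoelace formula its area is 0.33.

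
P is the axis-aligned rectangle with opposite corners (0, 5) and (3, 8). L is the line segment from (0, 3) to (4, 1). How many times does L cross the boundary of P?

The segment lies entirely outside P and never meets its boundary.

0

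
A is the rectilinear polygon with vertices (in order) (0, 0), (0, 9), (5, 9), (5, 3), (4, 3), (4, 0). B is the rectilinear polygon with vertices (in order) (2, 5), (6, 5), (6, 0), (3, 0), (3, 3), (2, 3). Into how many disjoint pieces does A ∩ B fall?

1

A ∩ B is a single connected region.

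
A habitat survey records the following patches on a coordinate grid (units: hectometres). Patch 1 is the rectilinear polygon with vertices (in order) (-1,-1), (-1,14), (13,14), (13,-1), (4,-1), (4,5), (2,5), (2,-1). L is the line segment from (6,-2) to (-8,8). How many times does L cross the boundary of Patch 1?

4

The segment meets the boundary at (-1,3), (4,-0.571), (2,0.857), (4.6,-1).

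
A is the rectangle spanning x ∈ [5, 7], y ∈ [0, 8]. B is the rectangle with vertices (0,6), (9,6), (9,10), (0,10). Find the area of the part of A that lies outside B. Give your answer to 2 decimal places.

12.00

|A∩B|: x∈[5,7], y∈[6,8] → 2·2 = 4.
|A| = 16.
|A ∖ B| = |A| − |A∩B| = 16 − 4 = 12.00.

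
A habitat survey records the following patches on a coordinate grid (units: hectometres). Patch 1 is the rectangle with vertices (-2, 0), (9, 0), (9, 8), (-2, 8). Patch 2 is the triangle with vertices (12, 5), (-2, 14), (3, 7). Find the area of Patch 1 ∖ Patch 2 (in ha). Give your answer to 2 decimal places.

|Patch 1| = 88, |Patch 1∩Patch 2| = 9.4643.
|Patch 1 ∖ Patch 2| = |Patch 1| − |Patch 1∩Patch 2| = 88 − 9.4643 = 78.54.

78.54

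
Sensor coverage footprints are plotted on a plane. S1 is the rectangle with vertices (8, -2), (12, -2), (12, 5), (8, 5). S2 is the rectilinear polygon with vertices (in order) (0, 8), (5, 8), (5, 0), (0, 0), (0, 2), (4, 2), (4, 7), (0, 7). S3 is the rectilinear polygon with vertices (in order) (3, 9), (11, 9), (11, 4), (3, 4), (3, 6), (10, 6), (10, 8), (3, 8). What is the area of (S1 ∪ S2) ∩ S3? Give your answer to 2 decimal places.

5.00

|S1 ∪ S2| = 48.
|(S1 ∪ S2) ∩ S3| = 5.00.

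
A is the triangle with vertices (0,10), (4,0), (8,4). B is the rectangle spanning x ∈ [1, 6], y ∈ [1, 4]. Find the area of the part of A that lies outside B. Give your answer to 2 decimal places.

19.50

|A| = 28, |A∩B| = 8.5.
|A ∖ B| = |A| − |A∩B| = 28 − 8.5 = 19.50.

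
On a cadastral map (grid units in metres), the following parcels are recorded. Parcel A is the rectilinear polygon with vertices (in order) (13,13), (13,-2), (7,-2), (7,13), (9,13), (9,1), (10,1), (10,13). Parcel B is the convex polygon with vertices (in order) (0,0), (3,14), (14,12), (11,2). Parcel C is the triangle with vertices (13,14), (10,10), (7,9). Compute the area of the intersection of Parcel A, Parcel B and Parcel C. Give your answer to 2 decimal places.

2.71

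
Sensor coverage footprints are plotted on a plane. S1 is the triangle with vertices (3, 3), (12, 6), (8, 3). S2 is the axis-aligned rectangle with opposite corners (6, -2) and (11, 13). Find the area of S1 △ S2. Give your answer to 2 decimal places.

|S1| = 7.5, |S2| = 75, |S1∩S2| = 5.7917.
|S1 △ S2| = |S1| + |S2| − 2·|S1∩S2| = 7.5 + 75 − 11.5833 = 70.92.

70.92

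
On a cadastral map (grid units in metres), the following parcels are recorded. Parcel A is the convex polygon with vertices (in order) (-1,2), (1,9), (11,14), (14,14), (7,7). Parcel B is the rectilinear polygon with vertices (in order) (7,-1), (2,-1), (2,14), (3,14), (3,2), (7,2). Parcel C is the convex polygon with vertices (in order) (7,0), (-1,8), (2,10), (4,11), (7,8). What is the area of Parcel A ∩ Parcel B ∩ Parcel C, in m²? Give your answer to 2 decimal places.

5.17

The intersection is the polygon with vertices (3,4.5), (2.692,4.308), (2,5), (2,9.5), (3,10).
By the shoelace formula its area is 5.17.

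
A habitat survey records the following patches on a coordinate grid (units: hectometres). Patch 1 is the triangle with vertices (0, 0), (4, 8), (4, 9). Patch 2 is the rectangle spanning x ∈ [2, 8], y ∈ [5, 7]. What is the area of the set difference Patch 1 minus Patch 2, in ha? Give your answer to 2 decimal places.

|Patch 1| = 2, |Patch 1∩Patch 2| = 0.6667.
|Patch 1 ∖ Patch 2| = |Patch 1| − |Patch 1∩Patch 2| = 2 − 0.6667 = 1.33.

1.33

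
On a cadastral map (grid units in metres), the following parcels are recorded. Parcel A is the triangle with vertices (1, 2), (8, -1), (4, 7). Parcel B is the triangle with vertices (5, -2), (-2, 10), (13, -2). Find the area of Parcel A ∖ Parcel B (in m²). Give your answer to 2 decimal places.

3.97

|Parcel A| = 22, |Parcel A∩Parcel B| = 18.0259.
|Parcel A ∖ Parcel B| = |Parcel A| − |Parcel A∩Parcel B| = 22 − 18.0259 = 3.97.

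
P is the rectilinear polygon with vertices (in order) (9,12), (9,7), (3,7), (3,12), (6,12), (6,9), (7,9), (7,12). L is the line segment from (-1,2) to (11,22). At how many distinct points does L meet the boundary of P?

2

The segment meets the boundary at (3,8.667), (5,12).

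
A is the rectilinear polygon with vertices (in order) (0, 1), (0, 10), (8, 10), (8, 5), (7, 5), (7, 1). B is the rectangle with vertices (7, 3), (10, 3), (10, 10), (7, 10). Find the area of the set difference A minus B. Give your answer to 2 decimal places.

|A| = 68, |A∩B| = 5.
|A ∖ B| = |A| − |A∩B| = 68 − 5 = 63.00.

63.00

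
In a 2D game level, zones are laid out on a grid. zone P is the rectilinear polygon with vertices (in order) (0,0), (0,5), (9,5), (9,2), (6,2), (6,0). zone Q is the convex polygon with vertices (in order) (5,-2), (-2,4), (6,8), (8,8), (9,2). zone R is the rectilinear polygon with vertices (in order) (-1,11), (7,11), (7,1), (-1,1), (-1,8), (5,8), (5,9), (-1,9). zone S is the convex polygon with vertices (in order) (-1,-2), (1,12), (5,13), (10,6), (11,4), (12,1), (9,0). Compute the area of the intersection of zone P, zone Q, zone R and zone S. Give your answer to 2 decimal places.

26.04

The intersection is the polygon with vertices (7,2), (6,2), (6,1), (1.5,1), (0,2.286), (0,5), (7,5).
By the shoelace formula its area is 26.04.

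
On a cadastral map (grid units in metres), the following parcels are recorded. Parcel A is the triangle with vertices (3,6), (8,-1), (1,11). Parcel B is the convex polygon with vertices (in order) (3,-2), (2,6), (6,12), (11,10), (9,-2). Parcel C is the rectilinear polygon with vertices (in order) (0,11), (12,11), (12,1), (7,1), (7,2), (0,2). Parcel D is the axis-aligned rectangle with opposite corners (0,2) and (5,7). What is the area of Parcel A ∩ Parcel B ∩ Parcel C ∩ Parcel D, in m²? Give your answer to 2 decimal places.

2.62

The intersection is the polygon with vertices (2.625,6.938), (2.667,7), (3.333,7), (5,4.143), (5,3.2), (3,6).
By the shoelace formula its area is 2.62.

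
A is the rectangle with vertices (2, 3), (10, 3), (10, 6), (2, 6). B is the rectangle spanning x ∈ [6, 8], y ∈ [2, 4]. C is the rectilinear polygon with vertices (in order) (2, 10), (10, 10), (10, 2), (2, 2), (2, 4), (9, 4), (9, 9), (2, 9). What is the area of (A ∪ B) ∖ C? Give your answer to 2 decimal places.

|A ∪ B| = 26.
|(A ∪ B) ∩ C| = 12.
|(A ∪ B) ∖ C| = 26 − 12 = 14.00.

14.00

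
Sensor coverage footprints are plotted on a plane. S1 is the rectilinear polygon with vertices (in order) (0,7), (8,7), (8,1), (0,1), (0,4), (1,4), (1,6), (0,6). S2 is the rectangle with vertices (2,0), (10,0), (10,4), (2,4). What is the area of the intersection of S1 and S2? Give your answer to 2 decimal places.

The intersection is the polygon with vertices (8,1), (2,1), (2,4), (8,4).
By the shoelace formula its area is 18.00.

18.00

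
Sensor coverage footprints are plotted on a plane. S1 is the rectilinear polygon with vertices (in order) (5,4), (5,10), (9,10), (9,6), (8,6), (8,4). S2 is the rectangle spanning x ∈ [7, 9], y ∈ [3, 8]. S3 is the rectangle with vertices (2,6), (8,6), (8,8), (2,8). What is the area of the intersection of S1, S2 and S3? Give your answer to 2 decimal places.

The intersection is the polygon with vertices (7,8), (8,8), (8,6), (7,6).
By the shoelace formula its area is 2.00.

2.00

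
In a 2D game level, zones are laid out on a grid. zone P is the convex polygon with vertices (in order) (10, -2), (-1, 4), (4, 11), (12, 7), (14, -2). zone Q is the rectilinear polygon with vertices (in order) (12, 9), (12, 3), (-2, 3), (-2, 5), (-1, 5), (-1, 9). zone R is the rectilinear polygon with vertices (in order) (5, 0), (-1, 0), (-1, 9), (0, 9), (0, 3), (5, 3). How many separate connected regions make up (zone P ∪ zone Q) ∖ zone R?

2

(zone P ∪ zone Q) ∖ zone R splits into 2 disjoint pieces (area 114.6104, area 2).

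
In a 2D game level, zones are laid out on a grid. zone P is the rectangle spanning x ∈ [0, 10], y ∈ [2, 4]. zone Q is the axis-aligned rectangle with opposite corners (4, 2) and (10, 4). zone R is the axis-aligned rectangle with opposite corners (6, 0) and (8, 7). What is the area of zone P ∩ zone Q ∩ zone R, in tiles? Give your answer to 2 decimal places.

4.00

The intersection is the polygon with vertices (6,2), (6,4), (8,4), (8,2).
By the shoelace formula its area is 4.00.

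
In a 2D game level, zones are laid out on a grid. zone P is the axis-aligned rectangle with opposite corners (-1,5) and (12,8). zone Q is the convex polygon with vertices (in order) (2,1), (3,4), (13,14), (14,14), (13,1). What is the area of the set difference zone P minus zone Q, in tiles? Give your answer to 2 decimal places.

19.50

|zone P| = 39, |zone P∩zone Q| = 19.5.
|zone P ∖ zone Q| = |zone P| − |zone P∩zone Q| = 39 − 19.5 = 19.50.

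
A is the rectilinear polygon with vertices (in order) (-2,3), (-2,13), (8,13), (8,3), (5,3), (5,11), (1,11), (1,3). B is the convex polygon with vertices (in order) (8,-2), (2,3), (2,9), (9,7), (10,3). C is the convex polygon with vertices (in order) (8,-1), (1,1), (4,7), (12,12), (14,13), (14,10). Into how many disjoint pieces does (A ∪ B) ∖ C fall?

2

(A ∪ B) ∖ C splits into 2 disjoint pieces (area 59.7143, area 1.663).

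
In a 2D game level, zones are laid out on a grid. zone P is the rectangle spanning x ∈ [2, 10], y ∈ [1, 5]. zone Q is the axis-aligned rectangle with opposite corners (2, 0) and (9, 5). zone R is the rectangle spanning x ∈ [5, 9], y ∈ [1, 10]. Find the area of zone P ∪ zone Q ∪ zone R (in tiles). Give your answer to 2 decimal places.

By inclusion–exclusion:
Individual areas: |zone P| = 32, |zone Q| = 35, |zone R| = 36.
|zone P∩zone Q|: x∈[2,9], y∈[1,5] → 7·4 = 28.
|zone P∩zone R|: x∈[5,9], y∈[1,5] → 4·4 = 16.
|zone Q∩zone R|: x∈[5,9], y∈[1,5] → 4·4 = 16.
|zone P∩zone Q∩zone R| = 16.
|zone P ∪ zone Q ∪ zone R| = 103 − 60 + 16 = 59.00.

59.00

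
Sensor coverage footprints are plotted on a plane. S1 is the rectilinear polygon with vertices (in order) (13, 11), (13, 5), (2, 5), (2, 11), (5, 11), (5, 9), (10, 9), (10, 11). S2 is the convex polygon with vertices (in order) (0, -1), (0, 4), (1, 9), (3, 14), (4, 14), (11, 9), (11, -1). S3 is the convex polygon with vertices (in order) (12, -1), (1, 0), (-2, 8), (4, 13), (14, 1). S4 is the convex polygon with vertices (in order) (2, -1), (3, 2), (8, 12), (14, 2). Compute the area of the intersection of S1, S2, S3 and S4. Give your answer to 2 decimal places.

The intersection is the polygon with vertices (7.333,9), (10.667,5), (4.5,5), (6.5,9).
By the shoelace formula its area is 14.00.

14.00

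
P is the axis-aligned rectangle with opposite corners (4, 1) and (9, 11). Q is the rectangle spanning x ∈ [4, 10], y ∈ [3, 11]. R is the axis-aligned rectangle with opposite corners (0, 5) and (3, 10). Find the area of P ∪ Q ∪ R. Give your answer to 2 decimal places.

73.00

By inclusion–exclusion:
Individual areas: |P| = 50, |Q| = 48, |R| = 15.
|P∩Q|: x∈[4,9], y∈[3,11] → 5·8 = 40.
|P∩R| = 0 (no overlap).
|Q∩R| = 0 (no overlap).
|P∩Q∩R| = 0.
|P ∪ Q ∪ R| = 113 − 40 + 0 = 73.00.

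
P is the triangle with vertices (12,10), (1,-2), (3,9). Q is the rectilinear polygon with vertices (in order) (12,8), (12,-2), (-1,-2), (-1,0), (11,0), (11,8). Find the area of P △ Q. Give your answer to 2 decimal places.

79.56

|P| = 48.5, |Q| = 34, |P∩Q| = 1.4697.
|P △ Q| = |P| + |Q| − 2·|P∩Q| = 48.5 + 34 − 2.9394 = 79.56.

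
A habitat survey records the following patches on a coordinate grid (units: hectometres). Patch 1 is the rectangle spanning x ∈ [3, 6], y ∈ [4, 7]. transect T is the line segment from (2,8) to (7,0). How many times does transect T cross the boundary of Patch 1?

The segment meets the boundary at (4.5,4), (3,6.4).

2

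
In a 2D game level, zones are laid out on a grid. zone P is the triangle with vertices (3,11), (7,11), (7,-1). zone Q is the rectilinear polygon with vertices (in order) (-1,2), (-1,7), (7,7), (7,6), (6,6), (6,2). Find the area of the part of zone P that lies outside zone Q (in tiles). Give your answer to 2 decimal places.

18.83

|zone P| = 24, |zone P∩zone Q| = 5.1667.
|zone P ∖ zone Q| = |zone P| − |zone P∩zone Q| = 24 − 5.1667 = 18.83.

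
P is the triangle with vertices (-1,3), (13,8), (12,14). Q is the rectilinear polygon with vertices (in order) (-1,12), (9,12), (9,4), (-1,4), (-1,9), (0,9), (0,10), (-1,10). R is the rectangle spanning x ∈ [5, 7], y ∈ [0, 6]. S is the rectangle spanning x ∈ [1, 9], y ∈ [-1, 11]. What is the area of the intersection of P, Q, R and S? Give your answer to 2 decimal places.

The intersection is the polygon with vertices (5,6), (7,6), (7,5.857), (5,5.143).
By the shoelace formula its area is 1.00.

1.00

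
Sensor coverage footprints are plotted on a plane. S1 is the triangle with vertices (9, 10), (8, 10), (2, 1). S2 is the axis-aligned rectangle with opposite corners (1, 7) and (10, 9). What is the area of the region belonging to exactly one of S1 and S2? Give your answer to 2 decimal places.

|S1| = 4.5, |S2| = 18, |S1∩S2| = 1.5556.
|S1 △ S2| = |S1| + |S2| − 2·|S1∩S2| = 4.5 + 18 − 3.1111 = 19.39.

19.39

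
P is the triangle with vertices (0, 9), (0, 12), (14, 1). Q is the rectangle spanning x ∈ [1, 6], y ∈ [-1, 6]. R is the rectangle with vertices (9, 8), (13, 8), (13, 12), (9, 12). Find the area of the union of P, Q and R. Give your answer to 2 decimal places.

By inclusion–exclusion:
Individual areas: |P| = 21, |Q| = 35, |R| = 16.
|P∩Q| = 0.1607.
|P∩R| = 0.
|Q∩R| = 0 (no overlap).
|P∩Q∩R| = 0.
|P ∪ Q ∪ R| = 72 − 0.1607 + 0 = 71.84.

71.84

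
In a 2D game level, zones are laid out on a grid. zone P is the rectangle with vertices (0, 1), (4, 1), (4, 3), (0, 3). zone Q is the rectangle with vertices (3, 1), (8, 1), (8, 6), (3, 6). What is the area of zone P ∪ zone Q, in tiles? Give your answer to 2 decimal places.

31.00

By inclusion–exclusion:
Individual areas: |zone P| = 8, |zone Q| = 25.
|zone P∩zone Q|: x∈[3,4], y∈[1,3] → 1·2 = 2.
|zone P ∪ zone Q| = 33 − 2 = 31.00.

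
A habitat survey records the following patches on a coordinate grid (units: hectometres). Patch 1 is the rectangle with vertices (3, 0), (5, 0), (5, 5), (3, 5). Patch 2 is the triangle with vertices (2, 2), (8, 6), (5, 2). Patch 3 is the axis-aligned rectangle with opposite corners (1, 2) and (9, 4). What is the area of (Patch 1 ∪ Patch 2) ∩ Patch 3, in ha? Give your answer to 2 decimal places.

The region (Patch 1 ∪ Patch 2) ∩ Patch 3 is the polygon with vertices (2,2), (3,2.667), (3,4), (5,4), (6.5,4), (5,2), (3,2).
By the shoelace formula its area is 5.83.

5.83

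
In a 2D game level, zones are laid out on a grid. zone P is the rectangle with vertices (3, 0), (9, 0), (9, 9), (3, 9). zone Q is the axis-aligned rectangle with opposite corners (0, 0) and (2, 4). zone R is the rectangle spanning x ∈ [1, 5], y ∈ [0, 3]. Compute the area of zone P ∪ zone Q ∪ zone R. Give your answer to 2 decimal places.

By inclusion–exclusion:
Individual areas: |zone P| = 54, |zone Q| = 8, |zone R| = 12.
|zone P∩zone Q| = 0 (no overlap).
|zone P∩zone R|: x∈[3,5], y∈[0,3] → 2·3 = 6.
|zone Q∩zone R|: x∈[1,2], y∈[0,3] → 1·3 = 3.
|zone P∩zone Q∩zone R| = 0.
|zone P ∪ zone Q ∪ zone R| = 74 − 9 + 0 = 65.00.

65.00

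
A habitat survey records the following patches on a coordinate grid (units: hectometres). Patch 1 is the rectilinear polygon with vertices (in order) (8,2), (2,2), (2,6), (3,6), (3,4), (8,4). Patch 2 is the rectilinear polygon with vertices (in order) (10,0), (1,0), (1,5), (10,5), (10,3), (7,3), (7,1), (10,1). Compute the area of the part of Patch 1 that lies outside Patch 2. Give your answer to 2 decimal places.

2.00

|Patch 1| = 14, |Patch 1∩Patch 2| = 12.
|Patch 1 ∖ Patch 2| = |Patch 1| − |Patch 1∩Patch 2| = 14 − 12 = 2.00.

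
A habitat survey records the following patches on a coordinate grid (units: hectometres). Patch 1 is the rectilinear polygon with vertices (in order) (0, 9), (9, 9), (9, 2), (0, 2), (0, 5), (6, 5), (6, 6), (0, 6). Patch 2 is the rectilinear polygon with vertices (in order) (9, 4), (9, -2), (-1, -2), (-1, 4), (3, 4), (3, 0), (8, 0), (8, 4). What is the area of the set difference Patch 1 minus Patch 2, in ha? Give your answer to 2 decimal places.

49.00

|Patch 1| = 57, |Patch 1∩Patch 2| = 8.
|Patch 1 ∖ Patch 2| = |Patch 1| − |Patch 1∩Patch 2| = 57 − 8 = 49.00.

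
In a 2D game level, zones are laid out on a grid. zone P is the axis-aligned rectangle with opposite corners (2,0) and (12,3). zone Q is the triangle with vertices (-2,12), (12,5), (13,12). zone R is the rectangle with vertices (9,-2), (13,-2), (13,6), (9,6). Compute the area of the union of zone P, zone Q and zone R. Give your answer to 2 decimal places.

By inclusion–exclusion:
Individual areas: |zone P| = 30, |zone Q| = 52.5, |zone R| = 32.
|zone P∩zone Q| = 0.
|zone P∩zone R|: x∈[9,12], y∈[0,3] → 3·3 = 9.
|zone Q∩zone R| = 1.0714.
|zone P∩zone Q∩zone R| = 0.
|zone P ∪ zone Q ∪ zone R| = 114.5 − 10.0714 + 0 = 104.43.

104.43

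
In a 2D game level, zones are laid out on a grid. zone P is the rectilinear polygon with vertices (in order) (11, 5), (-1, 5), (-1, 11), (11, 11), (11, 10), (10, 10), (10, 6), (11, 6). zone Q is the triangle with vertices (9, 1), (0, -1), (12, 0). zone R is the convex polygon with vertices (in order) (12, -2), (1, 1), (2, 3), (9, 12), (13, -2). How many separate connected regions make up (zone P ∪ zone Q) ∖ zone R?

4

(zone P ∪ zone Q) ∖ zone R splits into 4 disjoint pieces (area 41.3333, area 1.8929, area 0.1429, area 2.0354).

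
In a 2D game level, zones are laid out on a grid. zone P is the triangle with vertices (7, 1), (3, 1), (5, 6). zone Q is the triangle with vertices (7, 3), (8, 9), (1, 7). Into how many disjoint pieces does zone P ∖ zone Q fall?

zone P ∖ zone Q is a single connected region.

1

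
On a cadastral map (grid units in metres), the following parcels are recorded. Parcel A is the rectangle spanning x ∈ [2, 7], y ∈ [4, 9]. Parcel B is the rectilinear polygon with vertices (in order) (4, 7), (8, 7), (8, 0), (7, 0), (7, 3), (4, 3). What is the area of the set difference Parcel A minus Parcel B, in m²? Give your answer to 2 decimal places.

|Parcel A| = 25, |Parcel A∩Parcel B| = 9.
|Parcel A ∖ Parcel B| = |Parcel A| − |Parcel A∩Parcel B| = 25 − 9 = 16.00.

16.00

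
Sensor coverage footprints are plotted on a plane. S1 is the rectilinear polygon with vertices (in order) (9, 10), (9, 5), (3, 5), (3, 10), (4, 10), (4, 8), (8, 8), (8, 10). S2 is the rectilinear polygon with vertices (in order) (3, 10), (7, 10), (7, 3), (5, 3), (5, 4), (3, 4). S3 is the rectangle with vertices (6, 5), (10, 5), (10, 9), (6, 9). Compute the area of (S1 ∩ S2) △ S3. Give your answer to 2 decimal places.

|S1 ∩ S2| = 14.
|(S1 ∩ S2) ∩ S3| = 3.
|(S1 ∩ S2) △ S3| = 14 + 16 − 6 = 24.00.

24.00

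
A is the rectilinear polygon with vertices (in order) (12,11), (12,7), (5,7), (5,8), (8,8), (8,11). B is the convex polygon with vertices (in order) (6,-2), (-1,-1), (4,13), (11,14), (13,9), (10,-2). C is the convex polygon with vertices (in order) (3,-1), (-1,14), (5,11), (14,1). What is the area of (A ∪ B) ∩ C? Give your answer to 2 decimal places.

The region (A ∪ B) ∩ C is the polygon with vertices (3.546,11.727), (5,11), (11.558,3.713), (10.652,0.391), (3,-1), (1.29,5.412).
By the shoelace formula its area is 80.80.

80.80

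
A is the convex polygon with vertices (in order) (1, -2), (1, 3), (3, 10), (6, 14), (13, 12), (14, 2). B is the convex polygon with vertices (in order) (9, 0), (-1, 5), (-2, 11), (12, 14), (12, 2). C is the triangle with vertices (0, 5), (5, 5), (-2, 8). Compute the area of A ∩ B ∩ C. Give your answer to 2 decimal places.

The intersection is the polygon with vertices (1.946,6.309), (5,5), (1.571,5).
By the shoelace formula its area is 2.24.

2.24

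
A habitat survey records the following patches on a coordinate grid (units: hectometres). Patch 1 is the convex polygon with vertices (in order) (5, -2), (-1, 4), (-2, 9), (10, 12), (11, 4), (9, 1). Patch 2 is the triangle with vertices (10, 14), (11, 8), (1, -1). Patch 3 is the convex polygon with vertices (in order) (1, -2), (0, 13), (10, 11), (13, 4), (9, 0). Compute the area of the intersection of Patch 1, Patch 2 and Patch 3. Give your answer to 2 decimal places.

29.22

The intersection is the polygon with vertices (8.393,11.321), (10,11), (10.177,10.588), (10.551,7.596), (2.579,0.421), (2.125,0.875).
By the shoelace formula its area is 29.22.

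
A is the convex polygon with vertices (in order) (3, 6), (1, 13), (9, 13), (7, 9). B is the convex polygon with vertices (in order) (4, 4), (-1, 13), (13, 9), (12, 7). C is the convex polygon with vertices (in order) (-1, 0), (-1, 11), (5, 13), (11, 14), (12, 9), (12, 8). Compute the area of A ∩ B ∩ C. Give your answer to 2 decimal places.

20.83

The intersection is the polygon with vertices (7.75,10.5), (7,9), (3,6), (1.348,11.783), (2.231,12.077).
By the shoelace formula its area is 20.83.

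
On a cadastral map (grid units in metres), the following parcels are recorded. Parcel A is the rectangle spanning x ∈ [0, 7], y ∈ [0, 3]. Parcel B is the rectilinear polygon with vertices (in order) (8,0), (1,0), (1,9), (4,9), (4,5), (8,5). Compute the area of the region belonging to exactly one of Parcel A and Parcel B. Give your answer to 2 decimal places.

|Parcel A| = 21, |Parcel B| = 47, |Parcel A∩Parcel B| = 18.
|Parcel A △ Parcel B| = |Parcel A| + |Parcel B| − 2·|Parcel A∩Parcel B| = 21 + 47 − 36 = 32.00.

32.00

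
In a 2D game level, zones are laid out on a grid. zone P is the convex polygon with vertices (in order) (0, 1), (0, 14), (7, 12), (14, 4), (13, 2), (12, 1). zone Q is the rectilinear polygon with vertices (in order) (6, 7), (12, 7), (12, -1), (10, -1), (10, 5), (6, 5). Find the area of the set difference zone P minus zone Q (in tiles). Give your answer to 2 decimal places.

110.72

|zone P| = 130.5, |zone P∩zone Q| = 19.7768.
|zone P ∖ zone Q| = |zone P| − |zone P∩zone Q| = 130.5 − 19.7768 = 110.72.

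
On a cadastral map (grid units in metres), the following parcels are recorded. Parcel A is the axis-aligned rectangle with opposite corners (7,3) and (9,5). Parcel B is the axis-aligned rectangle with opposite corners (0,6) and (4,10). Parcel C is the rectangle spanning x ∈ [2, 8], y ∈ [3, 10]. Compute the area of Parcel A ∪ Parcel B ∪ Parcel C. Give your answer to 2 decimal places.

By inclusion–exclusion:
Individual areas: |Parcel A| = 4, |Parcel B| = 16, |Parcel C| = 42.
|Parcel A∩Parcel B| = 0 (no overlap).
|Parcel A∩Parcel C|: x∈[7,8], y∈[3,5] → 1·2 = 2.
|Parcel B∩Parcel C|: x∈[2,4], y∈[6,10] → 2·4 = 8.
|Parcel A∩Parcel B∩Parcel C| = 0.
|Parcel A ∪ Parcel B ∪ Parcel C| = 62 − 10 + 0 = 52.00.

52.00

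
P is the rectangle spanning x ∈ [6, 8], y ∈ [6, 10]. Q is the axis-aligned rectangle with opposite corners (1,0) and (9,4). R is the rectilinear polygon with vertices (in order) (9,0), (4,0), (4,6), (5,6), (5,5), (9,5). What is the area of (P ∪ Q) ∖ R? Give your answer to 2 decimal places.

20.00

|P ∪ Q| = 40.
|(P ∪ Q) ∩ R| = 20.
|(P ∪ Q) ∖ R| = 40 − 20 = 20.00.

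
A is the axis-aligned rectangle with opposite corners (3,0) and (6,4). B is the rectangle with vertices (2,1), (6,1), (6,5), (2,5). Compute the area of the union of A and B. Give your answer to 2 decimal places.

19.00

By inclusion–exclusion:
Individual areas: |A| = 12, |B| = 16.
|A∩B|: x∈[3,6], y∈[1,4] → 3·3 = 9.
|A ∪ B| = 28 − 9 = 19.00.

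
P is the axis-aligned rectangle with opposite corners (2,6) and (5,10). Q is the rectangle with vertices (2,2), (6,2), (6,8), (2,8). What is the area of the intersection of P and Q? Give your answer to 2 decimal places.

6.00

|P∩Q|: x∈[2,5], y∈[6,8] → 3·2 = 6.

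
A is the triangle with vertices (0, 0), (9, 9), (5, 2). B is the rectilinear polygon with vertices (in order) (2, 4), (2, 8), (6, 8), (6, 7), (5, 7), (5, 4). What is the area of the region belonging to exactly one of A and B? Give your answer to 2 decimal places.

|A| = 13.5, |B| = 13, |A∩B| = 0.5.
|A △ B| = |A| + |B| − 2·|A∩B| = 13.5 + 13 − 1 = 25.50.

25.50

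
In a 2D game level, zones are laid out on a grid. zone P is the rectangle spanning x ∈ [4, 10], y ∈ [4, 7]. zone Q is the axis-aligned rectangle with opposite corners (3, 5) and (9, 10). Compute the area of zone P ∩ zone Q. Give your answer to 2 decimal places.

10.00

|zone P∩zone Q|: x∈[4,9], y∈[5,7] → 5·2 = 10.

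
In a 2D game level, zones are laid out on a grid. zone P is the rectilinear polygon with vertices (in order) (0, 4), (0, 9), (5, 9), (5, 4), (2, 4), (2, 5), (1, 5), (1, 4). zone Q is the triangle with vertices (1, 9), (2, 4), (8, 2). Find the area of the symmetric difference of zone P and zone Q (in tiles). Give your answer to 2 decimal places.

19.20

|zone P| = 24, |zone Q| = 14, |zone P∩zone Q| = 9.4.
|zone P △ zone Q| = |zone P| + |zone Q| − 2·|zone P∩zone Q| = 24 + 14 − 18.8 = 19.20.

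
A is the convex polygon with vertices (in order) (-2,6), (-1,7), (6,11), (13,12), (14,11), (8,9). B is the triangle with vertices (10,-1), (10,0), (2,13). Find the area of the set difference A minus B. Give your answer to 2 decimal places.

|A| = 26.5, |A∩B| = 0.3076.
|A ∖ B| = |A| − |A∩B| = 26.5 − 0.3076 = 26.19.

26.19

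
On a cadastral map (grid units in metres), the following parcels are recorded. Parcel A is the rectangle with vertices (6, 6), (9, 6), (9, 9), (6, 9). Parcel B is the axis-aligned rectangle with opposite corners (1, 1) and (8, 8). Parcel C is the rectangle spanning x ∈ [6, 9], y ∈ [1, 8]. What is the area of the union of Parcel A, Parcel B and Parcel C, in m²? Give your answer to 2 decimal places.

By inclusion–exclusion:
Individual areas: |Parcel A| = 9, |Parcel B| = 49, |Parcel C| = 21.
|Parcel A∩Parcel B|: x∈[6,8], y∈[6,8] → 2·2 = 4.
|Parcel A∩Parcel C|: x∈[6,9], y∈[6,8] → 3·2 = 6.
|Parcel B∩Parcel C|: x∈[6,8], y∈[1,8] → 2·7 = 14.
|Parcel A∩Parcel B∩Parcel C| = 4.
|Parcel A ∪ Parcel B ∪ Parcel C| = 79 − 24 + 4 = 59.00.

59.00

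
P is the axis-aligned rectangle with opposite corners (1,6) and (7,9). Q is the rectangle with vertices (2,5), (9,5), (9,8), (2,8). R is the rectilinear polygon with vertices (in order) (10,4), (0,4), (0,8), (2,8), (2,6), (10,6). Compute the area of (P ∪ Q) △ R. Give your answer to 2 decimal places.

|P ∪ Q| = 29.
|(P ∪ Q) ∩ R| = 9.
|(P ∪ Q) △ R| = 29 + 24 − 18 = 35.00.

35.00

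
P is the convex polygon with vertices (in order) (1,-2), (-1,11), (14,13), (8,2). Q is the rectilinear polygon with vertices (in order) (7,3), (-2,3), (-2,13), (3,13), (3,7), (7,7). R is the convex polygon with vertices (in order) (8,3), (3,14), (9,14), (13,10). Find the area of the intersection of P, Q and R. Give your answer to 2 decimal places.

The intersection is the polygon with vertices (7,7), (7,5.2), (6.182,7).
By the shoelace formula its area is 0.74.

0.74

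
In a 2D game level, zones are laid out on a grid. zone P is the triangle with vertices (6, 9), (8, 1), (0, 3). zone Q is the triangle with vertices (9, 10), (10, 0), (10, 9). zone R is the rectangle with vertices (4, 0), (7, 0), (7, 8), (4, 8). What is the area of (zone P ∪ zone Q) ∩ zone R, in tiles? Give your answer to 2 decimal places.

The region (zone P ∪ zone Q) ∩ zone R is the polygon with vertices (7,5), (7,1.25), (4,2), (4,7), (5,8), (6.25,8).
By the shoelace formula its area is 17.50.

17.50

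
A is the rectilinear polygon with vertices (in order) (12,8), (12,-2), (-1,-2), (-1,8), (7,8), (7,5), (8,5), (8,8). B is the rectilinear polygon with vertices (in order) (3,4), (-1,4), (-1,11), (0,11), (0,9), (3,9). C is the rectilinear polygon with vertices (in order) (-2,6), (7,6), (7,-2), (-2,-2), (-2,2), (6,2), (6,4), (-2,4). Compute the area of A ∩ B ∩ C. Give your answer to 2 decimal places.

The intersection is the polygon with vertices (3,4), (-1,4), (-1,6), (3,6).
By the shoelace formula its area is 8.00.

8.00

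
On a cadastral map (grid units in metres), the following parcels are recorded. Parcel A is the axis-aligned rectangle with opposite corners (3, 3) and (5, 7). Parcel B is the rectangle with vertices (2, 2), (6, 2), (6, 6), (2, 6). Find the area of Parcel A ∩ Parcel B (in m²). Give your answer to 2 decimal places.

|Parcel A∩Parcel B|: x∈[3,5], y∈[3,6] → 2·3 = 6.

6.00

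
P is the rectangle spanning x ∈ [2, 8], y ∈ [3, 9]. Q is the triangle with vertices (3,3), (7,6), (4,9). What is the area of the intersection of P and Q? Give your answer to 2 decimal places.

10.50

The intersection is the polygon with vertices (7,6), (3,3), (4,9).
By the shoelace formula its area is 10.50.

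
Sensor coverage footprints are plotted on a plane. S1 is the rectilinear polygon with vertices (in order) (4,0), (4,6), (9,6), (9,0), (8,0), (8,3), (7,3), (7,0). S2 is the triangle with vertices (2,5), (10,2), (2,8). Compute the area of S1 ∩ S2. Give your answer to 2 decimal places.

The intersection is the polygon with vertices (4,6), (4.667,6), (9,2.75), (9,2.375), (8,2.75), (8,3), (7.333,3), (4,4.25).
By the shoelace formula its area is 6.31.

6.31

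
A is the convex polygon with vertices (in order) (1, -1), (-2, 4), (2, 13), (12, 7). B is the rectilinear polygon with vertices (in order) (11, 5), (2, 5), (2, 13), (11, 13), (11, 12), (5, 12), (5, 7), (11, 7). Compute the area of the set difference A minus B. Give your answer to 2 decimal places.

64.31

|A| = 96.5, |A∩B| = 32.1864.
|A ∖ B| = |A| − |A∩B| = 96.5 − 32.1864 = 64.31.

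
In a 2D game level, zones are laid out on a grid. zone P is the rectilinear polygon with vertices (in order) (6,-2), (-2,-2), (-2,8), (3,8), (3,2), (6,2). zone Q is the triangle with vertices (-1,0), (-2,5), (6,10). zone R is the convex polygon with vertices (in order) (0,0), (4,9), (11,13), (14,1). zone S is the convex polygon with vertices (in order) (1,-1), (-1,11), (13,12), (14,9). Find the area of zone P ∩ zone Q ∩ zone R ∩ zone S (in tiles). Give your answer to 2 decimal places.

The intersection is the polygon with vertices (1.739,3.913), (3,6.75), (3,5.714).
By the shoelace formula its area is 0.65.

0.65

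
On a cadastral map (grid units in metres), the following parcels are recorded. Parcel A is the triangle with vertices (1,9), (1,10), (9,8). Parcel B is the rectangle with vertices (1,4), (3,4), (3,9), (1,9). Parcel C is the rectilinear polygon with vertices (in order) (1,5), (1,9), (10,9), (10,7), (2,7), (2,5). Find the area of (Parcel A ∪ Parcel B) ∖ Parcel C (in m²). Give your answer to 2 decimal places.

6.00

|Parcel A ∪ Parcel B| = 13.75.
|(Parcel A ∪ Parcel B) ∩ Parcel C| = 7.75.
|(Parcel A ∪ Parcel B) ∖ Parcel C| = 13.75 − 7.75 = 6.00.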